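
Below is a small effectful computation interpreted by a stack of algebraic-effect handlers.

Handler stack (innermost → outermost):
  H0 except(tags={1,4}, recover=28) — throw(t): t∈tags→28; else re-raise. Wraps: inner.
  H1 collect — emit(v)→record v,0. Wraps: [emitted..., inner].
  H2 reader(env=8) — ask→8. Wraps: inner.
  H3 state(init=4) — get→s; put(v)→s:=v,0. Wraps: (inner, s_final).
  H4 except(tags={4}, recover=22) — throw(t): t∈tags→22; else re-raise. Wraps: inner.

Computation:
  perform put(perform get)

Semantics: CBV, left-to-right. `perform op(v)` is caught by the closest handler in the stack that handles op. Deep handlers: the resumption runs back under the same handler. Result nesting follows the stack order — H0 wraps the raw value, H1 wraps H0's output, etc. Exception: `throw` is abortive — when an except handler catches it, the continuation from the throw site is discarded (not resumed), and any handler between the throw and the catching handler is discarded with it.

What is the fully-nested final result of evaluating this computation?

Working:
get @ H3 ⇒ 4
put(4) @ H3 ⇒ s:=4
H0 returns 0
H1 returns [0]
H2 returns [0]
H3 returns ([0], 4)
H4 returns ([0], 4)
= ([0], 4)

Answer: ([0], 4)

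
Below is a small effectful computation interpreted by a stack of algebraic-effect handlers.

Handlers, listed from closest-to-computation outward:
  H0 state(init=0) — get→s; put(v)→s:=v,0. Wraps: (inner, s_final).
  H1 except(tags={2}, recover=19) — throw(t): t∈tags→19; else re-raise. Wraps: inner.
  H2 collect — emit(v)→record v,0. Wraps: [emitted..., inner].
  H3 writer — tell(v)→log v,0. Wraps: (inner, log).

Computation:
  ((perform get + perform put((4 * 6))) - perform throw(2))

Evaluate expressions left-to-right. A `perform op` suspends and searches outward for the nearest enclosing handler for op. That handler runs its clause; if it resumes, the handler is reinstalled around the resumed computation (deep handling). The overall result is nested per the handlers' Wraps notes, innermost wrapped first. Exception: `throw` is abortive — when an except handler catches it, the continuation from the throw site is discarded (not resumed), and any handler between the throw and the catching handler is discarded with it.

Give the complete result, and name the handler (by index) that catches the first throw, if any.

Step-by-step:
get @ H0 ⇒ 0
put(24) @ H0 ⇒ s:=24
throw(2) @ H1 caught ⇒ 19
H2 returns [19]
H3 returns ([19], ())
= ([19], ())

Answer: ([19], ()) ; first throw caught by: H1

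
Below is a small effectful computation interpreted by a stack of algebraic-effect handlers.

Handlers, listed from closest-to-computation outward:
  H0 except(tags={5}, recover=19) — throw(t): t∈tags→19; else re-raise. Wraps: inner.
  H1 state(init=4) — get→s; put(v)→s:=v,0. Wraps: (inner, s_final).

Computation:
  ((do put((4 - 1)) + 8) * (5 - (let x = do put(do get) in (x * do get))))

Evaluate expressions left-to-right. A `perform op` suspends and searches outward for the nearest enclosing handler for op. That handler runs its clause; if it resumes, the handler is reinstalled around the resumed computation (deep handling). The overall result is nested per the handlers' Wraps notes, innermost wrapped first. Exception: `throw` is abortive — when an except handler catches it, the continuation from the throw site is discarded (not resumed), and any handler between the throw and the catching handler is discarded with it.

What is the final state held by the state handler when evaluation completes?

Answer: 3

Step-by-step:
put(3) @ H1 ⇒ s:=3
get @ H1 ⇒ 3
put(3) @ H1 ⇒ s:=3
get @ H1 ⇒ 3
H0 returns 40
H1 returns (40, 3)
= (40, 3)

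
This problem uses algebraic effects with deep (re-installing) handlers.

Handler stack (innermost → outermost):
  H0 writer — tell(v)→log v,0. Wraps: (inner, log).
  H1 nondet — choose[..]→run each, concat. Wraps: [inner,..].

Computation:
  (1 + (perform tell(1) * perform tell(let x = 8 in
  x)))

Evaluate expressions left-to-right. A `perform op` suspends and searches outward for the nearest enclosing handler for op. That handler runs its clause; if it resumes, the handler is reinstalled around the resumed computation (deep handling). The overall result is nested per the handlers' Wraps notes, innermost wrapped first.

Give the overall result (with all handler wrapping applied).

Answer: [(1, (1, 8))]

Working:
tell(1) @ H0 ⇒ log+=1
tell(8) @ H0 ⇒ log+=8
H0 returns (1, (1, 8))
H1 returns [(1, (1, 8))]
= [(1, (1, 8))]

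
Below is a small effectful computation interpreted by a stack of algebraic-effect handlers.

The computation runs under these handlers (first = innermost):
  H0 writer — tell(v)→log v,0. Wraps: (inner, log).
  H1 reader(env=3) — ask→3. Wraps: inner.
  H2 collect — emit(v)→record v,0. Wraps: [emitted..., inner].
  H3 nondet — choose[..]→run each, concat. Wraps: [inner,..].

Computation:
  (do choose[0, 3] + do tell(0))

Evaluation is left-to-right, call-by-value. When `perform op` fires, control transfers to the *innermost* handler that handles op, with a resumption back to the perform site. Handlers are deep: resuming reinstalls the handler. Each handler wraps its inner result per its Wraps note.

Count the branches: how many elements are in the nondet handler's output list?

Evaluation trace:
choose[0, 3] @ H3
  branch[0] choose=0:
    tell(0) @ H0 ⇒ log+=0
    H0 returns (0, (0))
    H1 returns (0, (0))
    H2 returns [(0, (0))]
    H3 returns [[(0, (0))]]
  branch[1] choose=3:
    tell(0) @ H0 ⇒ log+=0
    H0 returns (3, (0))
    H1 returns (3, (0))
    H2 returns [(3, (0))]
    H3 returns [[(3, (0))]]
= [[(0, (0))], [(3, (0))]]

Answer: 2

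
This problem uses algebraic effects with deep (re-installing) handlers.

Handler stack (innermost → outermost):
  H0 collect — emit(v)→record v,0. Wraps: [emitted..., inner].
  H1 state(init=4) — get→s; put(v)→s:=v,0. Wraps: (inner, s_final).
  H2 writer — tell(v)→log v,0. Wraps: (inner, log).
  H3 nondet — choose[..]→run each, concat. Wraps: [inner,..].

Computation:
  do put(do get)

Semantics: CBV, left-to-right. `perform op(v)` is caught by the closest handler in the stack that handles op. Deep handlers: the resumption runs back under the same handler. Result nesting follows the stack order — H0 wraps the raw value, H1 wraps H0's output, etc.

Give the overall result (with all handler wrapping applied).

Working:
get @ H1 ⇒ 4
put(4) @ H1 ⇒ s:=4
H0 returns [0]
H1 returns ([0], 4)
H2 returns (([0], 4), ())
H3 returns [(([0], 4), ())]
= [(([0], 4), ())]

Answer: [(([0], 4), ())]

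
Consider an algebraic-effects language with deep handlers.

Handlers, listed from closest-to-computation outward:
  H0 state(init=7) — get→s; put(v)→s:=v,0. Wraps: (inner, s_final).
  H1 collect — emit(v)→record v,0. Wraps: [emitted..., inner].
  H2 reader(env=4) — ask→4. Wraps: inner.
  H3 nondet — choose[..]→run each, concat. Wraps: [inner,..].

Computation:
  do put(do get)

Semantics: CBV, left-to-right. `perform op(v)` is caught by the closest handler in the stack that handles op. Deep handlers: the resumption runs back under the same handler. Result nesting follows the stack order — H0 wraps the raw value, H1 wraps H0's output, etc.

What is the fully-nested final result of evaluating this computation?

Evaluation trace:
get @ H0 ⇒ 7
put(7) @ H0 ⇒ s:=7
H0 returns (0, 7)
H1 returns [(0, 7)]
H2 returns [(0, 7)]
H3 returns [[(0, 7)]]
= [[(0, 7)]]

Answer: [[(0, 7)]]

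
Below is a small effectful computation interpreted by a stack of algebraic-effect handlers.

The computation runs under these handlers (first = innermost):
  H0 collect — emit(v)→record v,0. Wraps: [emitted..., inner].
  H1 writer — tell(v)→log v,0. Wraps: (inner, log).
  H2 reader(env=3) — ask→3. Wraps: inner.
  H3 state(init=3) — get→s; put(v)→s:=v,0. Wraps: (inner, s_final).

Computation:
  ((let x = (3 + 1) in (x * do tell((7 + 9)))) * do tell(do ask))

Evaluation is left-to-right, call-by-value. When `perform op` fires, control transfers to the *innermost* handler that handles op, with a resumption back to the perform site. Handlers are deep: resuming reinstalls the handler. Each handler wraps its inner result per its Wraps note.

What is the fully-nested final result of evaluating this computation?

Answer: (([0], (16, 3)), 3)

Working:
tell(16) @ H1 ⇒ log+=16
ask @ H2 ⇒ 3
tell(3) @ H1 ⇒ log+=3
H0 returns [0]
H1 returns ([0], (16, 3))
H2 returns ([0], (16, 3))
H3 returns (([0], (16, 3)), 3)
= (([0], (16, 3)), 3)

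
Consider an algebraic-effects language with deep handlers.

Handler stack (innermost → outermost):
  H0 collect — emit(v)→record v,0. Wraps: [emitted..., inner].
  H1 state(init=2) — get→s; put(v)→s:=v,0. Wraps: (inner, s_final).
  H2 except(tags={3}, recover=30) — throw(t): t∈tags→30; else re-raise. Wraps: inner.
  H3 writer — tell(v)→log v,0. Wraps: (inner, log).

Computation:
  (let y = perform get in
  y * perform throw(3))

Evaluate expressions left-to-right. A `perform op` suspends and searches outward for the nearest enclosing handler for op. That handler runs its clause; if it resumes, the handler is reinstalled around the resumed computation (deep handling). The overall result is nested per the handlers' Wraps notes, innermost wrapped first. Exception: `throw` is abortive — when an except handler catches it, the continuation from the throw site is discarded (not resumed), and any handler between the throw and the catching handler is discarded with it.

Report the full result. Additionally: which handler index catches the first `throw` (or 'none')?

Step-by-step:
get @ H1 ⇒ 2
throw(3) @ H2 caught ⇒ 30
H3 returns (30, ())
= (30, ())

Answer: (30, ()) ; first throw caught by: H2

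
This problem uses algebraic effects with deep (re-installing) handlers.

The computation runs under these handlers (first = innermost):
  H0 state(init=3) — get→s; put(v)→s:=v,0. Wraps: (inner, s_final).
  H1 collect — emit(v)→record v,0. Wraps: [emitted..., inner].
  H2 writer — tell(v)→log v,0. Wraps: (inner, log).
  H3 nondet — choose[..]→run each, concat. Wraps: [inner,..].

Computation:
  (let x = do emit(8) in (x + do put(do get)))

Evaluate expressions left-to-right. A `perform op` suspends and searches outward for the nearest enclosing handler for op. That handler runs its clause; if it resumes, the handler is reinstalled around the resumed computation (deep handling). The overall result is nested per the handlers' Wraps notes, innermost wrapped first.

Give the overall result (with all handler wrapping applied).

Answer: [([8, (0, 3)], ())]

Step-by-step:
emit(8) @ H1 ⇒ out+=8
get @ H0 ⇒ 3
put(3) @ H0 ⇒ s:=3
H0 returns (0, 3)
H1 returns [8, (0, 3)]
H2 returns ([8, (0, 3)], ())
H3 returns [([8, (0, 3)], ())]
= [([8, (0, 3)], ())]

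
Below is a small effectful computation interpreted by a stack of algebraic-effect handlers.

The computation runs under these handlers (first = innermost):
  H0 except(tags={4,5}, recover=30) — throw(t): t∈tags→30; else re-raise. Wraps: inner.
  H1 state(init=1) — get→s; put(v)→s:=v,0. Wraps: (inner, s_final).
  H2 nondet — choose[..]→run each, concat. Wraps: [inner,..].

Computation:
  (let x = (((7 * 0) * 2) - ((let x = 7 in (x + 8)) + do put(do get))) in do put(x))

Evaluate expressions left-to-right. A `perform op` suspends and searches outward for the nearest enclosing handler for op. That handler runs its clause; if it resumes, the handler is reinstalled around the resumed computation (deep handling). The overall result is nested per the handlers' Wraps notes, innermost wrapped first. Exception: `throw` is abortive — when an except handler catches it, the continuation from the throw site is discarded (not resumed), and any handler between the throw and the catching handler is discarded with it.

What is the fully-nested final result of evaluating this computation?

Step-by-step:
get @ H1 ⇒ 1
put(1) @ H1 ⇒ s:=1
put(-15) @ H1 ⇒ s:=-15
H0 returns 0
H1 returns (0, -15)
H2 returns [(0, -15)]
= [(0, -15)]

Answer: [(0, -15)]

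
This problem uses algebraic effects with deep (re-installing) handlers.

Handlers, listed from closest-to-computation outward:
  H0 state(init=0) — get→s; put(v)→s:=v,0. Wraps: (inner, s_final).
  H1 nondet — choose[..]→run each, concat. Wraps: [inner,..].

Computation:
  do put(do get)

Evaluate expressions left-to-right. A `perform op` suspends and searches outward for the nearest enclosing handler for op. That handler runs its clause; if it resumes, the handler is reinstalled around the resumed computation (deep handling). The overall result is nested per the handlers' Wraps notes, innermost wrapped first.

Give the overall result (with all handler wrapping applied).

Step-by-step:
get @ H0 ⇒ 0
put(0) @ H0 ⇒ s:=0
H0 returns (0, 0)
H1 returns [(0, 0)]
= [(0, 0)]

Answer: [(0, 0)]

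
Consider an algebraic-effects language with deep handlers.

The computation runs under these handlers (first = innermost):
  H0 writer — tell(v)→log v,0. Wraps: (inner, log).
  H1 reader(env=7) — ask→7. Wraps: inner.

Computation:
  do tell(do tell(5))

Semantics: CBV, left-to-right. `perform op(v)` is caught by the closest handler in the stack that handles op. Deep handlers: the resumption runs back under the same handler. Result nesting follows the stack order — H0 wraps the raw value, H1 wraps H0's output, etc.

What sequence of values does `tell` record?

Answer: (5, 0)

Evaluation trace:
tell(5) @ H0 ⇒ log+=5
tell(0) @ H0 ⇒ log+=0
H0 returns (0, (5, 0))
H1 returns (0, (5, 0))
= (0, (5, 0))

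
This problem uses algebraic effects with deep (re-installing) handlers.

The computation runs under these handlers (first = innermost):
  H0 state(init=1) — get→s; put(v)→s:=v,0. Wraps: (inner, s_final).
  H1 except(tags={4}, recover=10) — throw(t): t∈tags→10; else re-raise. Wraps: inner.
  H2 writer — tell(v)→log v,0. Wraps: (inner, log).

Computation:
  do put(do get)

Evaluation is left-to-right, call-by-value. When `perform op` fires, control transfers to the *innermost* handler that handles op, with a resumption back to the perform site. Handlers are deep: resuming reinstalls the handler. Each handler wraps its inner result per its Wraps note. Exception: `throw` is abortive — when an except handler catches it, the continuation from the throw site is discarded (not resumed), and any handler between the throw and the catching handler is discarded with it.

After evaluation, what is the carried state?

Answer: 1

Working:
get @ H0 ⇒ 1
put(1) @ H0 ⇒ s:=1
H0 returns (0, 1)
H1 returns (0, 1)
H2 returns ((0, 1), ())
= ((0, 1), ())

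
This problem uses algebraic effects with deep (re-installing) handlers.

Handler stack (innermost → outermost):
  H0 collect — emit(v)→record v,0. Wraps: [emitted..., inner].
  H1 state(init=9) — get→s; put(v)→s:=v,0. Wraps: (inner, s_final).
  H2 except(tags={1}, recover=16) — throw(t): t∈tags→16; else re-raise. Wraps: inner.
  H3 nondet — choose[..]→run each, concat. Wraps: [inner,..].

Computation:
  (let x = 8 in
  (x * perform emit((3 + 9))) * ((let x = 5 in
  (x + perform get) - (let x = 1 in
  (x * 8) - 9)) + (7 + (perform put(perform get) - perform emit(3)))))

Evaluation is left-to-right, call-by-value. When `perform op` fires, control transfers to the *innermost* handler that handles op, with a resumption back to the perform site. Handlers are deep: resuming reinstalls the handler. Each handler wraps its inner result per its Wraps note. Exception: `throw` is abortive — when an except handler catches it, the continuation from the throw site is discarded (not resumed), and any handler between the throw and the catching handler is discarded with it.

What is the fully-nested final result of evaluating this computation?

Answer: [([12, 3, 0], 9)]

Evaluation trace:
emit(12) @ H0 ⇒ out+=12
get @ H1 ⇒ 9
get @ H1 ⇒ 9
put(9) @ H1 ⇒ s:=9
emit(3) @ H0 ⇒ out+=3
H0 returns [12, 3, 0]
H1 returns ([12, 3, 0], 9)
H2 returns ([12, 3, 0], 9)
H3 returns [([12, 3, 0], 9)]
= [([12, 3, 0], 9)]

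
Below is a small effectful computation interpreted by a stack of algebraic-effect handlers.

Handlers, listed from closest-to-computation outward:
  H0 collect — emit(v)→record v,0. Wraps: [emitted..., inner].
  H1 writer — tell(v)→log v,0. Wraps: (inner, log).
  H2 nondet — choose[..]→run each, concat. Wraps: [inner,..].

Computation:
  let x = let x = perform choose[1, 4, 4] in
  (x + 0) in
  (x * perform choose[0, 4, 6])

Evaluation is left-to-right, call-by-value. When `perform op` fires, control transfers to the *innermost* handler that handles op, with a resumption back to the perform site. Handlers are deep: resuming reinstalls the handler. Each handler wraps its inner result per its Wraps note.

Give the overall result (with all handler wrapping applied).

Working:
choose[1, 4, 4] @ H2
  branch[0] choose=1:
    choose[0, 4, 6] @ H2
      branch[0] choose=0:
        H0 returns [0]
        H1 returns ([0], ())
        H2 returns [([0], ())]
      branch[1] choose=4:
        H0 returns [4]
        H1 returns ([4], ())
        H2 returns [([4], ())]
      branch[2] choose=6:
        H0 returns [6]
        H1 returns ([6], ())
        H2 returns [([6], ())]
  branch[1] choose=4:
    choose[0, 4, 6] @ H2
      branch[0] choose=0:
        H0 returns [0]
        H1 returns ([0], ())
        H2 returns [([0], ())]
      branch[1] choose=4:
        H0 returns [16]
        H1 returns ([16], ())
        H2 returns [([16], ())]
      branch[2] choose=6:
        H0 returns [24]
        H1 returns ([24], ())
        H2 returns [([24], ())]
  branch[2] choose=4:
    choose[0, 4, 6] @ H2
      branch[0] choose=0:
        H0 returns [0]
        H1 returns ([0], ())
        H2 returns [([0], ())]
      branch[1] choose=4:
        H0 returns [16]
        H1 returns ([16], ())
        H2 returns [([16], ())]
      branch[2] choose=6:
        H0 returns [24]
        H1 returns ([24], ())
        H2 returns [([24], ())]
= [([0], ()), ([4], ()), ([6], ()), ([0], ()), ([16], ()), ([24], ()), ([0], ()), ([16], ()), ([24], ())]

Answer: [([0], ()), ([4], ()), ([6], ()), ([0], ()), ([16], ()), ([24], ()), ([0], ()), ([16], ()), ([24], ())]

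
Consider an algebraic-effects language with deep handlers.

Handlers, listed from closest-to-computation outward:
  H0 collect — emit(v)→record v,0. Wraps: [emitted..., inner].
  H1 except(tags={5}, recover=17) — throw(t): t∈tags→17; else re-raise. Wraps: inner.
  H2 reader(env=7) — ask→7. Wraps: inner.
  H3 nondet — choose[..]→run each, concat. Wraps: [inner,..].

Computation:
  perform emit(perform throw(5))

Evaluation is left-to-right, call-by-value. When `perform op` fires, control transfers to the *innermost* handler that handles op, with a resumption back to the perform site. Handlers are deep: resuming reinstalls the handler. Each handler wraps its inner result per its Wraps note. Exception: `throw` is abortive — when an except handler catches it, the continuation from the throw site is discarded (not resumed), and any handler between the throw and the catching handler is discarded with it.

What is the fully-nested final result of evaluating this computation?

Answer: [17]

Working:
throw(5) @ H1 caught ⇒ 17
H2 returns 17
H3 returns [17]
= [17]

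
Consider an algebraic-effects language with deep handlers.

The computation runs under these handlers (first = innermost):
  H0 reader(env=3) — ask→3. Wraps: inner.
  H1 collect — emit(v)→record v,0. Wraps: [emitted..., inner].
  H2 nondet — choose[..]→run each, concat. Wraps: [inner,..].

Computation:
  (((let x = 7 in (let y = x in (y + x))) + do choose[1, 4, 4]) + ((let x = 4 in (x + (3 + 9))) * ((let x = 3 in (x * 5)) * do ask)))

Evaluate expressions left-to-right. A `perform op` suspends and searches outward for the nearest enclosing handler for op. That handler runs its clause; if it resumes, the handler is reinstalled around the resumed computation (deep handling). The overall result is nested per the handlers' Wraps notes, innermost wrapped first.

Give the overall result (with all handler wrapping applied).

Answer: [[735], [738], [738]]

Working:
choose[1, 4, 4] @ H2
  branch[0] choose=1:
    ask @ H0 ⇒ 3
    H0 returns 735
    H1 returns [735]
    H2 returns [[735]]
  branch[1] choose=4:
    ask @ H0 ⇒ 3
    H0 returns 738
    H1 returns [738]
    H2 returns [[738]]
  branch[2] choose=4:
    ask @ H0 ⇒ 3
    H0 returns 738
    H1 returns [738]
    H2 returns [[738]]
= [[735], [738], [738]]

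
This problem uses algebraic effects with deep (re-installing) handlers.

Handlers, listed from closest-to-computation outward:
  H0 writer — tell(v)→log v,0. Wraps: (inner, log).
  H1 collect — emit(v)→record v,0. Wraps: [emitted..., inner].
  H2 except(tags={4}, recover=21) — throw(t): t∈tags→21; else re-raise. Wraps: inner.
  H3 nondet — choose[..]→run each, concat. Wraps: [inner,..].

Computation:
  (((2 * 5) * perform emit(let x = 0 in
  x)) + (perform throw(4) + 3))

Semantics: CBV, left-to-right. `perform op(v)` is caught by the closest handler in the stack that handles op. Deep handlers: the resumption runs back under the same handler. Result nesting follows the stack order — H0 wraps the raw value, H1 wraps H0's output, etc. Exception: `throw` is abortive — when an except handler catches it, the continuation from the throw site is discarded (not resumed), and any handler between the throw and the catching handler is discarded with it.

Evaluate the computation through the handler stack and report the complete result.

Answer: [21]

Working:
emit(0) @ H1 ⇒ out+=0
throw(4) @ H2 caught ⇒ 21
H3 returns [21]
= [21]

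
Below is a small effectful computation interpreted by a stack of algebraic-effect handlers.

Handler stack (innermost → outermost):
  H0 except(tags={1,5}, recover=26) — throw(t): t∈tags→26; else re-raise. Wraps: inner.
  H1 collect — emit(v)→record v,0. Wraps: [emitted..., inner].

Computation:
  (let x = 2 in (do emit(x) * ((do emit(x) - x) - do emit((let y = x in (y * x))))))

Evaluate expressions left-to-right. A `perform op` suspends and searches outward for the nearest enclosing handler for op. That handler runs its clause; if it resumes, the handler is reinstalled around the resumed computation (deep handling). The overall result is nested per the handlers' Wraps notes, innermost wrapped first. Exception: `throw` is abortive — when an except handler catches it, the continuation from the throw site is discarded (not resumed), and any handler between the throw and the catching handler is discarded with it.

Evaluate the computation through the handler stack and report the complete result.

Answer: [2, 2, 4, 0]

Evaluation trace:
emit(2) @ H1 ⇒ out+=2
emit(2) @ H1 ⇒ out+=2
emit(4) @ H1 ⇒ out+=4
H0 returns 0
H1 returns [2, 2, 4, 0]
= [2, 2, 4, 0]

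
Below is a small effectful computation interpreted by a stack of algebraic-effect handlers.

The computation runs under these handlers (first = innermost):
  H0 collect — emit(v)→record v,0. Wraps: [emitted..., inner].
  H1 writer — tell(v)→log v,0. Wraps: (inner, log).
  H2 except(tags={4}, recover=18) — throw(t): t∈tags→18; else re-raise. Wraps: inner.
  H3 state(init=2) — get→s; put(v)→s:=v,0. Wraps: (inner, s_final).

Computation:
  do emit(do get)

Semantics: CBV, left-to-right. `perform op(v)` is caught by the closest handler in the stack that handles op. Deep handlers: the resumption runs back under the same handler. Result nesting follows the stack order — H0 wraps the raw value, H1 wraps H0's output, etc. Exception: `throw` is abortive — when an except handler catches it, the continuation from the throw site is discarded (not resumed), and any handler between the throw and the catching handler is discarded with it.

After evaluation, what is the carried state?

Answer: 2

Step-by-step:
get @ H3 ⇒ 2
emit(2) @ H0 ⇒ out+=2
H0 returns [2, 0]
H1 returns ([2, 0], ())
H2 returns ([2, 0], ())
H3 returns (([2, 0], ()), 2)
= (([2, 0], ()), 2)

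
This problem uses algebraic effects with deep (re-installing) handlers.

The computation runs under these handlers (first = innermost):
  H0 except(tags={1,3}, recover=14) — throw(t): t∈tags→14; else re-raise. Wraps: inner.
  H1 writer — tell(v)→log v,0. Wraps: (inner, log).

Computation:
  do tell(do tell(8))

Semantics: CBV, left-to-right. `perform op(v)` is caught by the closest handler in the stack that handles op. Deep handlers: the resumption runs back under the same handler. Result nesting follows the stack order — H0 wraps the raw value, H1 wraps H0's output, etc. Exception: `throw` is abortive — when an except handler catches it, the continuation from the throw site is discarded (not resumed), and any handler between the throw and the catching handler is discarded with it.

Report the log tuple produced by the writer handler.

Evaluation trace:
tell(8) @ H1 ⇒ log+=8
tell(0) @ H1 ⇒ log+=0
H0 returns 0
H1 returns (0, (8, 0))
= (0, (8, 0))

Answer: (8, 0)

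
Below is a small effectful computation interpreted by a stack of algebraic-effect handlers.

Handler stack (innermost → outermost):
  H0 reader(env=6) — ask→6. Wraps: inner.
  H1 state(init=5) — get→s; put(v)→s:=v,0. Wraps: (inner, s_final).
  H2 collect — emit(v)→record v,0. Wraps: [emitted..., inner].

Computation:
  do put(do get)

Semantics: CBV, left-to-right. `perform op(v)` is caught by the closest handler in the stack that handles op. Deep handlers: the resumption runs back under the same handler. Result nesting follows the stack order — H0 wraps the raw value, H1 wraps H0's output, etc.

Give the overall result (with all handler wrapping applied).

Answer: [(0, 5)]

Working:
get @ H1 ⇒ 5
put(5) @ H1 ⇒ s:=5
H0 returns 0
H1 returns (0, 5)
H2 returns [(0, 5)]
= [(0, 5)]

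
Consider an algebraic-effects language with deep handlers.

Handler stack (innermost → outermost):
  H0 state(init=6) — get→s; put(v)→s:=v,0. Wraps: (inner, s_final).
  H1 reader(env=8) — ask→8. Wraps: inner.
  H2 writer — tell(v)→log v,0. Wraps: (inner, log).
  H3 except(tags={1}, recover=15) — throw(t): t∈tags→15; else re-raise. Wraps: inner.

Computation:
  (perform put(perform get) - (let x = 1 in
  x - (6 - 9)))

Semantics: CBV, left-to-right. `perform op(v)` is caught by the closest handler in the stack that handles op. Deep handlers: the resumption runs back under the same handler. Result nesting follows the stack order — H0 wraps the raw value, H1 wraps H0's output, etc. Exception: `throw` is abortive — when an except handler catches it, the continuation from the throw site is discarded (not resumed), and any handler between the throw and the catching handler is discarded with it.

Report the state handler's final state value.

Evaluation trace:
get @ H0 ⇒ 6
put(6) @ H0 ⇒ s:=6
H0 returns (-4, 6)
H1 returns (-4, 6)
H2 returns ((-4, 6), ())
H3 returns ((-4, 6), ())
= ((-4, 6), ())

Answer: 6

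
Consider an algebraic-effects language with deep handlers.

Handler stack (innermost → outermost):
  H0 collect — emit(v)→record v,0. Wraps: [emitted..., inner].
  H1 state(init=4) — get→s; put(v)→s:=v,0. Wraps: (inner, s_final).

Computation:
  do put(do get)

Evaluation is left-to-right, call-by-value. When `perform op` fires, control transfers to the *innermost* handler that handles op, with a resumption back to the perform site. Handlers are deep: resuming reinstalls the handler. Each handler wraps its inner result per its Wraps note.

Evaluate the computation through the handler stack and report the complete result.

Step-by-step:
get @ H1 ⇒ 4
put(4) @ H1 ⇒ s:=4
H0 returns [0]
H1 returns ([0], 4)
= ([0], 4)

Answer: ([0], 4)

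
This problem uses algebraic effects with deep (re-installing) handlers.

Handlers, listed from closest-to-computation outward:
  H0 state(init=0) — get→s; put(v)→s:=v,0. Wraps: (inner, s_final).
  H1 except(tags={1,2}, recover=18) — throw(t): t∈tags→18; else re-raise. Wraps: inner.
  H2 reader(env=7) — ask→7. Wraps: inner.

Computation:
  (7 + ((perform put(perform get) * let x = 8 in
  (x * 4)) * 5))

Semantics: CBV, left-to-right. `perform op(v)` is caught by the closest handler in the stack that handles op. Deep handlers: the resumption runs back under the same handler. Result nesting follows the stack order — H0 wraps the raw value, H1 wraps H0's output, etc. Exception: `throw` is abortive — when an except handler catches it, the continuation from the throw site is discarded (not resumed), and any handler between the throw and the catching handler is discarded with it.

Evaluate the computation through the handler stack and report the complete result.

Answer: (7, 0)

Evaluation trace:
get @ H0 ⇒ 0
put(0) @ H0 ⇒ s:=0
H0 returns (7, 0)
H1 returns (7, 0)
H2 returns (7, 0)
= (7, 0)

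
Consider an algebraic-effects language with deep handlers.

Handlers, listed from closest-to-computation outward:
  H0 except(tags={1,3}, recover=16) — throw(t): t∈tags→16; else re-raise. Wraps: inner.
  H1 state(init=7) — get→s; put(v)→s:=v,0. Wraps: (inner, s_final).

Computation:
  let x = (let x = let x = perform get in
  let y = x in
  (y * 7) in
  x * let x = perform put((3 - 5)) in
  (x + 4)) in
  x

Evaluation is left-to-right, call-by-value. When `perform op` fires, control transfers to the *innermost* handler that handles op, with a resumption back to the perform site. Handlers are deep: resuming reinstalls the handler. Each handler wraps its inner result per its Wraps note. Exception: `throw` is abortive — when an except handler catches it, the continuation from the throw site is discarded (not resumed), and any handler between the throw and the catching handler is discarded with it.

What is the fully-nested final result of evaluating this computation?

Answer: (196, -2)

Evaluation trace:
get @ H1 ⇒ 7
put(-2) @ H1 ⇒ s:=-2
H0 returns 196
H1 returns (196, -2)
= (196, -2)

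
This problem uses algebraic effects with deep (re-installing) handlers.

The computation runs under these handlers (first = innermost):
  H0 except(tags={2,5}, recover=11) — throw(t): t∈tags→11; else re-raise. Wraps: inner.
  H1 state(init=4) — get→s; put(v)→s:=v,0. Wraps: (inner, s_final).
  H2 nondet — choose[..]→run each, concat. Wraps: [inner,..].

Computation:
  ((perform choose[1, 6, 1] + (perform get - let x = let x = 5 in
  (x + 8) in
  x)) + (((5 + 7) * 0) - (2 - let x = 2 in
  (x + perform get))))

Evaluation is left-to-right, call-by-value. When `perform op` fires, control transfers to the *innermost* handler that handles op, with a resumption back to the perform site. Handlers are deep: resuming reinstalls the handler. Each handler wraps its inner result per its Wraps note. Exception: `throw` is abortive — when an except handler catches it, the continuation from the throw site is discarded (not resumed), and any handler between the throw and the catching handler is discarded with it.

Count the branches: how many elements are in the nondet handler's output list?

Evaluation trace:
choose[1, 6, 1] @ H2
  branch[0] choose=1:
    get @ H1 ⇒ 4
    get @ H1 ⇒ 4
    H0 returns -4
    H1 returns (-4, 4)
    H2 returns [(-4, 4)]
  branch[1] choose=6:
    get @ H1 ⇒ 4
    get @ H1 ⇒ 4
    H0 returns 1
    H1 returns (1, 4)
    H2 returns [(1, 4)]
  branch[2] choose=1:
    get @ H1 ⇒ 4
    get @ H1 ⇒ 4
    H0 returns -4
    H1 returns (-4, 4)
    H2 returns [(-4, 4)]
= [(-4, 4), (1, 4), (-4, 4)]

Answer: 3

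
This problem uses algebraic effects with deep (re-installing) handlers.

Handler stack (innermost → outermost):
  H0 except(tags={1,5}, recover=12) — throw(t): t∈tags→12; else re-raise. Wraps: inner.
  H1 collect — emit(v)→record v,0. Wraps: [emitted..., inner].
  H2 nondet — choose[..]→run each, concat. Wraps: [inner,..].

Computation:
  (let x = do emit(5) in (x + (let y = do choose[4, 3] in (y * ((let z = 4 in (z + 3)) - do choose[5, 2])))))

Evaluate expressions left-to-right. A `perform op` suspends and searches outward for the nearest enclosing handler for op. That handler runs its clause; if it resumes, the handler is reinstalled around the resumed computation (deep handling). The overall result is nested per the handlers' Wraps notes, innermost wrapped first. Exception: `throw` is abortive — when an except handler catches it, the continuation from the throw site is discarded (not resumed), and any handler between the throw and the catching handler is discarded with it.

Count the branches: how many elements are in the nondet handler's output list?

Answer: 4

Working:
emit(5) @ H1 ⇒ out+=5
choose[4, 3] @ H2
  branch[0] choose=4:
    choose[5, 2] @ H2
      branch[0] choose=5:
        H0 returns 8
        H1 returns [5, 8]
        H2 returns [[5, 8]]
      branch[1] choose=2:
        H0 returns 20
        H1 returns [5, 20]
        H2 returns [[5, 20]]
  branch[1] choose=3:
    choose[5, 2] @ H2
      branch[0] choose=5:
        H0 returns 6
        H1 returns [5, 6]
        H2 returns [[5, 6]]
      branch[1] choose=2:
        H0 returns 15
        H1 returns [5, 15]
        H2 returns [[5, 15]]
= [[5, 8], [5, 20], [5, 6], [5, 15]]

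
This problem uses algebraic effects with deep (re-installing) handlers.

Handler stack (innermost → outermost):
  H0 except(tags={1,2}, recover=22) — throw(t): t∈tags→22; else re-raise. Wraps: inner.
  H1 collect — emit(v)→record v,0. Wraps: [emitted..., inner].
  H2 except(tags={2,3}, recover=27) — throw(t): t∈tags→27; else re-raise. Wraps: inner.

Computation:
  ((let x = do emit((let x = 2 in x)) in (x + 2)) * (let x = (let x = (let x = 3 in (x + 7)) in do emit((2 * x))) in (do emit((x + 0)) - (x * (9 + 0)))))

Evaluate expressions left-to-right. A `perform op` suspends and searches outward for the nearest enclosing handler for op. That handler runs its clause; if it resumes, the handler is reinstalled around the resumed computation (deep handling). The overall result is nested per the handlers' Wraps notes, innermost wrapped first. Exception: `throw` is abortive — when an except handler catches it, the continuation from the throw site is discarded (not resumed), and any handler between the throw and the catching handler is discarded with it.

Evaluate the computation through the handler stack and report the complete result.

Working:
emit(2) @ H1 ⇒ out+=2
emit(20) @ H1 ⇒ out+=20
emit(0) @ H1 ⇒ out+=0
H0 returns 0
H1 returns [2, 20, 0, 0]
H2 returns [2, 20, 0, 0]
= [2, 20, 0, 0]

Answer: [2, 20, 0, 0]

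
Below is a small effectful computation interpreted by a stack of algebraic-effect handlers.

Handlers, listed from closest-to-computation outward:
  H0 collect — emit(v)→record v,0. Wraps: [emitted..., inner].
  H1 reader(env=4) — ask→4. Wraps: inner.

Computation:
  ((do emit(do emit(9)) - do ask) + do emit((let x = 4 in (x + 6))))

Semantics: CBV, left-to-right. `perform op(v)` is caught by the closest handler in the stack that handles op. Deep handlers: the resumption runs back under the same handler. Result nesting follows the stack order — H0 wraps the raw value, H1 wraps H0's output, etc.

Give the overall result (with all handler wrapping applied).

Working:
emit(9) @ H0 ⇒ out+=9
emit(0) @ H0 ⇒ out+=0
ask @ H1 ⇒ 4
emit(10) @ H0 ⇒ out+=10
H0 returns [9, 0, 10, -4]
H1 returns [9, 0, 10, -4]
= [9, 0, 10, -4]

Answer: [9, 0, 10, -4]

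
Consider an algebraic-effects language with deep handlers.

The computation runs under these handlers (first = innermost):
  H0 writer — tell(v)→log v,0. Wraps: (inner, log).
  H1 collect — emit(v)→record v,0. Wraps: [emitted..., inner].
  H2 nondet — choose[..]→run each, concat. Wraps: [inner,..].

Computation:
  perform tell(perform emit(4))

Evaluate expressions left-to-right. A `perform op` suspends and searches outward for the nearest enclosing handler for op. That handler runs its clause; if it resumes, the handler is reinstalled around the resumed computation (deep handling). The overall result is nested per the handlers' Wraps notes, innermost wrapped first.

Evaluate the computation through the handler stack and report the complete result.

Answer: [[4, (0, (0))]]

Evaluation trace:
emit(4) @ H1 ⇒ out+=4
tell(0) @ H0 ⇒ log+=0
H0 returns (0, (0))
H1 returns [4, (0, (0))]
H2 returns [[4, (0, (0))]]
= [[4, (0, (0))]]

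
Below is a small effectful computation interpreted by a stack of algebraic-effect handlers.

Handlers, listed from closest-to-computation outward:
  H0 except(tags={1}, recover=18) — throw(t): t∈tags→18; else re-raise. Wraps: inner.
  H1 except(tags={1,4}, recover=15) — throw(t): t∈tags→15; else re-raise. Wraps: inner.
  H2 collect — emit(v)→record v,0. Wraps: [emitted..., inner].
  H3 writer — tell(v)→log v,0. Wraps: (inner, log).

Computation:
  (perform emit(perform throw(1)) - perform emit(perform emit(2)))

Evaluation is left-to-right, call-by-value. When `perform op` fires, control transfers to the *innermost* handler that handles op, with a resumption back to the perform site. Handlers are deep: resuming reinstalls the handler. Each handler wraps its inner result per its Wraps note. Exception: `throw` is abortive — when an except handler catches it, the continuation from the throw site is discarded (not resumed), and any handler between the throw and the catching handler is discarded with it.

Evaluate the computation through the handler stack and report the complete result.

Answer: ([18], ())

Evaluation trace:
throw(1) @ H0 caught ⇒ 18
H1 returns 18
H2 returns [18]
H3 returns ([18], ())
= ([18], ())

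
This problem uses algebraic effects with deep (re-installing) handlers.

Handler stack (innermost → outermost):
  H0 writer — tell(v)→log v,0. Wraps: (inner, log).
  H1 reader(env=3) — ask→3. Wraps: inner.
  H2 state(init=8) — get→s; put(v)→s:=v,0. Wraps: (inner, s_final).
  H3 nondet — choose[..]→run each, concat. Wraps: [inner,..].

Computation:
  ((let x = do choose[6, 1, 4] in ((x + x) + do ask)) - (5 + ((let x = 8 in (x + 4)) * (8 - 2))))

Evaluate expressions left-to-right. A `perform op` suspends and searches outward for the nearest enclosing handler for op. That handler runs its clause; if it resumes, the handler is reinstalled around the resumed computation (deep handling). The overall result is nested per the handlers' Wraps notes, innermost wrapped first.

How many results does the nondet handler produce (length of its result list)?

Step-by-step:
choose[6, 1, 4] @ H3
  branch[0] choose=6:
    ask @ H1 ⇒ 3
    H0 returns (-62, ())
    H1 returns (-62, ())
    H2 returns ((-62, ()), 8)
    H3 returns [((-62, ()), 8)]
  branch[1] choose=1:
    ask @ H1 ⇒ 3
    H0 returns (-72, ())
    H1 returns (-72, ())
    H2 returns ((-72, ()), 8)
    H3 returns [((-72, ()), 8)]
  branch[2] choose=4:
    ask @ H1 ⇒ 3
    H0 returns (-66, ())
    H1 returns (-66, ())
    H2 returns ((-66, ()), 8)
    H3 returns [((-66, ()), 8)]
= [((-62, ()), 8), ((-72, ()), 8), ((-66, ()), 8)]

Answer: 3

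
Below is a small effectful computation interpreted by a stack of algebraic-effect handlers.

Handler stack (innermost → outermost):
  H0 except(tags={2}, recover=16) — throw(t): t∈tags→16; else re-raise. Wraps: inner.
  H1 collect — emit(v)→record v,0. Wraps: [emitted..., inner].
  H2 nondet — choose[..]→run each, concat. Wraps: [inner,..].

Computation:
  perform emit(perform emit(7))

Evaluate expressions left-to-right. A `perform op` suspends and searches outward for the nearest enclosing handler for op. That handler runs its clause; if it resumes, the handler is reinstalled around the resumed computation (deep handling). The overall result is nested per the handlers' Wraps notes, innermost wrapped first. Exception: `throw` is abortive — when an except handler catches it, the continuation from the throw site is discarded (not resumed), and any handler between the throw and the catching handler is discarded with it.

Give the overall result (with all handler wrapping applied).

Evaluation trace:
emit(7) @ H1 ⇒ out+=7
emit(0) @ H1 ⇒ out+=0
H0 returns 0
H1 returns [7, 0, 0]
H2 returns [[7, 0, 0]]
= [[7, 0, 0]]

Answer: [[7, 0, 0]]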